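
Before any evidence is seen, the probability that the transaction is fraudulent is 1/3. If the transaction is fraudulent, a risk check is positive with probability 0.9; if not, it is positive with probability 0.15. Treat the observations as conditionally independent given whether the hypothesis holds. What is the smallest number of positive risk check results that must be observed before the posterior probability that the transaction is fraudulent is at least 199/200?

Prior odds = (1/3)/(2/3) = 0.5.
Likelihood ratio of a positive = 0.9/0.15 = 6.
Target odds: 0.995 ÷ 0.005 = 199.
Require 6ⁿ ≥ 199 ÷ 0.5 = 398.
6³ = 216 falls short of 398 but 6⁴ = 1296 reaches it, so n = 4.

4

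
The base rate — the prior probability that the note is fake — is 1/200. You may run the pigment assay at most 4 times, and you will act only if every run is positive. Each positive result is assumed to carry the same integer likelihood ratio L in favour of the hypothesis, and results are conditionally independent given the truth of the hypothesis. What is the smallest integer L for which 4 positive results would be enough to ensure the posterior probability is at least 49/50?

Prior odds = 0.005/0.995 = 1/199.
Target odds = 0.98/0.02 = 49.
Need L⁴ ≥ 49 ÷ (1/199) = 9751.
9⁴ = 6561 < 9751 ≤ 10000 = 10⁴, so L = 10.

10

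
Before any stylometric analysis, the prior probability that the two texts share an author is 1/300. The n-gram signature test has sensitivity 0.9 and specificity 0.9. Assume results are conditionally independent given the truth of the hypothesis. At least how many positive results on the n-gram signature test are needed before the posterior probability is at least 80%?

Prior odds: (1/300) ÷ (299/300) = 1/299.
False-positive rate = 1 − 0.9 = 0.1; likelihood ratio of a positive = 0.9/0.1 = 9.
Target odds: 0.8 ÷ 0.2 = 4.
Need (1/299) × 9ⁿ ≥ 4, i.e. 9ⁿ ≥ 1196.
9³ = 729 falls short of 1196 but 9⁴ = 6561 reaches it, so n = 4.

4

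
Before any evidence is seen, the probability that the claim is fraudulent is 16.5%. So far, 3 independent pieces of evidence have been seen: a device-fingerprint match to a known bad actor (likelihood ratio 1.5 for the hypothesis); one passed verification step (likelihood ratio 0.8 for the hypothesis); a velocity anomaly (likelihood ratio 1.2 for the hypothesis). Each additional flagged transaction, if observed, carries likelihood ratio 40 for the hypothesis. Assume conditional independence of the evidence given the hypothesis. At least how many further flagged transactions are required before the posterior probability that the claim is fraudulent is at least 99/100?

2

Prior odds = 0.165/0.835 = 33/167.
Combined Bayes factor of the evidence already in hand = 1.5 × 0.8 × 1.2 = 1.44.
Odds after that evidence = (33/167) × 1.44 = 1188/4175.
Target odds = 0.99/0.01 = 99.
Need 40ⁿ ≥ 99 ÷ (1188/4175) = 4175/12.
40¹ = 40 falls short of 4175/12 but 40² = 1600 reaches it, so n = 2.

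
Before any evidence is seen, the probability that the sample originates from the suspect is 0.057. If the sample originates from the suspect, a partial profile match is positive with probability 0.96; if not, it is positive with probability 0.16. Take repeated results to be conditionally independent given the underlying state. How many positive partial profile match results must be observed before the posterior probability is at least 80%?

Prior odds = 0.057/0.943 = 57/943.
Likelihood ratio of a positive = 0.96/0.16 = 6.
Target odds: 0.8 ÷ 0.2 = 4.
Require 6ⁿ ≥ 4 ÷ (57/943) = 3772/57.
6² = 36 falls short of 3772/57 but 6³ = 216 reaches it, so n = 3.

3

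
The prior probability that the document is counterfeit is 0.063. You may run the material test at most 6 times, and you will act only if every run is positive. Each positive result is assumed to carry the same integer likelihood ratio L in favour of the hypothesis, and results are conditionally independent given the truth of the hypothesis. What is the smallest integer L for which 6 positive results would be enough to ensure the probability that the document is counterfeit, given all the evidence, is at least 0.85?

3

Prior odds = 0.063/0.937 = 63/937.
Target odds = 0.85/0.15 = 17/3.
Need L⁶ ≥ 17/3 ÷ (63/937) = 15929/189.
2⁶ = 64 < 15929/189 ≤ 729 = 3⁶, so L = 3.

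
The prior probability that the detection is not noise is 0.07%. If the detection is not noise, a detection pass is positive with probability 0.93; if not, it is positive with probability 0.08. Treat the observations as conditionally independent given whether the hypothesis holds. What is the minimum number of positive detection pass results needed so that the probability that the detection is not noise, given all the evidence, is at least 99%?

Prior odds = 0.0007/0.9993 = 7/9993.
Likelihood ratio of a positive = 0.93/0.08 = 11.625.
Target odds: 0.99 ÷ 0.01 = 99.
Require 11.625ⁿ ≥ 99 ÷ (7/9993) = 989307/7.
11.625⁴ = 74805201/4096 falls short of 989307/7 but 11.625⁵ ≈212307 reaches it, so n = 5.

5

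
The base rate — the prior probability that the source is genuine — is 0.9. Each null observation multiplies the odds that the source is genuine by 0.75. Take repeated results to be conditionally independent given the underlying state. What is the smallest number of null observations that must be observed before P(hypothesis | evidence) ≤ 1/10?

Prior odds = 0.9/0.1 = 9.
Likelihood ratio per null observation = 0.75.
Target odds: 0.1 ÷ 0.9 = 1/9.
Require 0.75ⁿ ≤ 1/9 ÷ 9 = 1/81.
0.75¹⁵ ≈0.0133635 is still above 1/81 but 0.75¹⁶ ≈0.0100226 is at or below it, so n = 16.

16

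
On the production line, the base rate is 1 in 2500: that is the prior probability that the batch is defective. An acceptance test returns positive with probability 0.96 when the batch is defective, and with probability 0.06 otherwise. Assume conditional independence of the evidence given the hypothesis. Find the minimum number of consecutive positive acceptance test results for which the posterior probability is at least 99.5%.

5

Prior odds: 0.0004 ÷ 0.9996 = 1/2499.
Likelihood ratio of a positive result = 0.96/0.06 = 16.
Target posterior odds = 0.995/0.005 = 199.
Require 16ⁿ ≥ 199 ÷ (1/2499) = 497301.
16⁴ = 65536 falls short of 497301 but 16⁵ = 1048576 reaches it, so n = 5.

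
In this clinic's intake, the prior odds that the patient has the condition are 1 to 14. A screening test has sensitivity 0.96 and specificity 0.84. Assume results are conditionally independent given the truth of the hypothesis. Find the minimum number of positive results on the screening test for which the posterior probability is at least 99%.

Prior odds = 1/14.
False-positive rate = 1 − 0.84 = 0.16; likelihood ratio of a positive = 0.96/0.16 = 6.
Target posterior odds = 0.99/0.01 = 99.
Require 6ⁿ ≥ 99 ÷ (1/14) = 1386.
6⁴ = 1296 falls short of 1386 but 6⁵ = 7776 reaches it, so n = 5.

5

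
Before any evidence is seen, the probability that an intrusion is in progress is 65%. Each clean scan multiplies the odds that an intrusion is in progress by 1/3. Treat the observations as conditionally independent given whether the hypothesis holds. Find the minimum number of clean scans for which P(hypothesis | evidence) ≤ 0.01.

Prior odds: 0.65 ÷ 0.35 = 13/7.
Likelihood ratio per clean scan = 1/3.
Target posterior odds = 0.01/0.99 = 1/99.
Require (1/3)ⁿ ≤ 1/99 ÷ (13/7) = 7/1287.
(1/3)⁴ = 1/81 is still above 7/1287 but (1/3)⁵ = 1/243 is at or below it, so n = 5.

5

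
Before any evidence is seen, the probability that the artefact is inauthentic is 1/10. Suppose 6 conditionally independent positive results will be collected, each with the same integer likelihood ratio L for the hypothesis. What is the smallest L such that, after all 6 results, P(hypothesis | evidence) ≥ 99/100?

4

Prior odds = 0.1/0.9 = 1/9.
Target odds = 0.99/0.01 = 99.
Need L⁶ ≥ 99 ÷ (1/9) = 891.
3⁶ = 729 < 891 ≤ 4096 = 4⁶, so L = 4.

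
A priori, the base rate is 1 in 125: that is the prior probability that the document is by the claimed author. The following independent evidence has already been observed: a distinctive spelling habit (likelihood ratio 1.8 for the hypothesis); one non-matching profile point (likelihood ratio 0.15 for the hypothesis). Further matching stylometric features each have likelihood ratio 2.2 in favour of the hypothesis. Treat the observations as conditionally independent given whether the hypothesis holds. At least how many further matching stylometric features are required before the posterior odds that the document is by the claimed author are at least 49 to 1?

13

Prior odds = 0.008/0.992 = 1/124.
Combined Bayes factor of the evidence already in hand = 1.8 × 0.15 = 0.27.
Odds after that evidence = (1/124) × 0.27 = 27/12400.
Target odds = 49.
Need 2.2ⁿ ≥ 49 ÷ (27/12400) = 607600/27.
2.2¹² ≈12855 falls short of 607600/27 but 2.2¹³ ≈28281 reaches it, so n = 13.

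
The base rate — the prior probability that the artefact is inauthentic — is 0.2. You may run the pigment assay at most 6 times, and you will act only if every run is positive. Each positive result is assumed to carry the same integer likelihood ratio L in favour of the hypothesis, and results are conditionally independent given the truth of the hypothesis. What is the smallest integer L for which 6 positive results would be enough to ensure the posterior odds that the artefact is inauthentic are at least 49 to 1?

Prior odds = 0.2/0.8 = 0.25.
Target odds = 49.
Need L⁶ ≥ 49 ÷ 0.25 = 196.
2⁶ = 64 < 196 ≤ 729 = 3⁶, so L = 3.

3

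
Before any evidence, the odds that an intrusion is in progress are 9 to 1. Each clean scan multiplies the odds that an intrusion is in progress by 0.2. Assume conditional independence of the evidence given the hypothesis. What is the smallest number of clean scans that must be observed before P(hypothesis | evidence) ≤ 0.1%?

Prior odds = 9.
Likelihood ratio per clean scan = 0.2.
Target odds: 0.001 ÷ 0.999 = 1/999.
Need 9 × 0.2ⁿ ≤ 1/999, i.e. 0.2ⁿ ≤ 1/8991.
0.2⁵ = 0.00032 is still above 1/8991 but 0.2⁶ = 1/15625 is at or below it, so n = 6.

6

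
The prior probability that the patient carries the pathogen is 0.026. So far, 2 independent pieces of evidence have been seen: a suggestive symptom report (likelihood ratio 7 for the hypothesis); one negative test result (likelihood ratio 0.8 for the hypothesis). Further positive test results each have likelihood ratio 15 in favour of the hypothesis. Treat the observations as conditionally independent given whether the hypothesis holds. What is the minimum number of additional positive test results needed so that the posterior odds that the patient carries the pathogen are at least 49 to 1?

Prior odds = 0.026/0.974 = 13/487.
Combined Bayes factor of the evidence already in hand = 7 × 0.8 = 5.6.
Odds after that evidence = (13/487) × 5.6 = 364/2435.
Target odds = 49.
Need 15ⁿ ≥ 49 ÷ (364/2435) = 17045/52.
15² = 225 falls short of 17045/52 but 15³ = 3375 reaches it, so n = 3.

3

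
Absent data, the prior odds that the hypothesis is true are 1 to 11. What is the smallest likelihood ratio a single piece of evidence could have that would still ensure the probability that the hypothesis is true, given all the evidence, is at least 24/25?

Prior odds = 1/11.
Target odds = 0.96/0.04 = 24.
Required Bayes factor = 24 ÷ (1/11) = 264.

264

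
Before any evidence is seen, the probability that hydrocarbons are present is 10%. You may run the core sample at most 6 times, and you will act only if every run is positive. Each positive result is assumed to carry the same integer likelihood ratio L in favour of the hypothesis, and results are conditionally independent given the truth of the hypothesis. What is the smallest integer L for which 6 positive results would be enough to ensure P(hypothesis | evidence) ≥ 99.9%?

Prior odds = 0.1/0.9 = 1/9.
Target odds = 0.999/0.001 = 999.
Need L⁶ ≥ 999 ÷ (1/9) = 8991.
4⁶ = 4096 < 8991 ≤ 15625 = 5⁶, so L = 5.

5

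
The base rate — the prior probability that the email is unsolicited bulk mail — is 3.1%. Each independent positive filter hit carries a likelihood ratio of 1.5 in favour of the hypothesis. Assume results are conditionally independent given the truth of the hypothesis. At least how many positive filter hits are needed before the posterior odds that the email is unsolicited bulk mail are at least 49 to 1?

Prior odds = 0.031/0.969 = 31/969.
Likelihood ratio per positive filter hit = 1.5.
Target odds = 49.
Need (31/969) × 1.5ⁿ ≥ 49, i.e. 1.5ⁿ ≥ 47481/31.
1.5¹⁸ = 387420489/262144 falls short of 47481/31 but 1.5¹⁹ ≈2216.84 reaches it, so n = 19.

19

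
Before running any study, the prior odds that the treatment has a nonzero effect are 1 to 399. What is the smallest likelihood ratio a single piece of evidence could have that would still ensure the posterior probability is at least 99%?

Prior odds = 1/399.
Target odds = 0.99/0.01 = 99.
Required Bayes factor = 99 ÷ (1/399) = 39501.

39501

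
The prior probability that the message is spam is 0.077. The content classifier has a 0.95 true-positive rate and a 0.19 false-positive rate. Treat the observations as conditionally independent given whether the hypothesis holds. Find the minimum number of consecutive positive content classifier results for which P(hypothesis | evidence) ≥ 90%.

Prior odds = 0.077/0.923 = 77/923.
Likelihood ratio of a positive result = 0.95/0.19 = 5.
Target odds: 0.9 ÷ 0.1 = 9.
Need (77/923) × 5ⁿ ≥ 9, i.e. 5ⁿ ≥ 8307/77.
5² = 25 falls short of 8307/77 but 5³ = 125 reaches it, so n = 3.

3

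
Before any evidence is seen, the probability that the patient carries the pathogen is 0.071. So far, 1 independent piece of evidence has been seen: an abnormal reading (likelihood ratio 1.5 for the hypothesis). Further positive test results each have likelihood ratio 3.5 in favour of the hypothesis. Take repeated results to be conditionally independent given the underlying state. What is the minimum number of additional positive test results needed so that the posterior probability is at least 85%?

Prior odds = 0.071/0.929 = 71/929.
Bayes factor of the evidence already in hand = 1.5.
Odds after that evidence = (71/929) × 1.5 = 213/1858.
Target odds = 0.85/0.15 = 17/3.
Need 3.5ⁿ ≥ 17/3 ÷ (213/1858) = 31586/639.
3.5³ = 42.875 falls short of 31586/639 but 3.5⁴ = 150.0625 reaches it, so n = 4.

4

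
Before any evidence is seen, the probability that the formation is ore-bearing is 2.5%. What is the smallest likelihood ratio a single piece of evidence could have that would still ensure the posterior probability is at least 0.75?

117

Prior odds = 0.025/0.975 = 1/39.
Target odds = 0.75/0.25 = 3.
Required Bayes factor = 3 ÷ (1/39) = 117.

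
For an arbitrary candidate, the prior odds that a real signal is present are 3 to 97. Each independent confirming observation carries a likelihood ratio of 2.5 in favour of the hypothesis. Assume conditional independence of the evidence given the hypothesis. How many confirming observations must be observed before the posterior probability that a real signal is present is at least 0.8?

Prior odds = 3/97.
Likelihood ratio per confirming observation = 2.5.
Target posterior odds = 0.8/0.2 = 4.
Require 2.5ⁿ ≥ 4 ÷ (3/97) = 388/3.
2.5⁵ = 97.65625 falls short of 388/3 but 2.5⁶ = 244.140625 reaches it, so n = 6.

6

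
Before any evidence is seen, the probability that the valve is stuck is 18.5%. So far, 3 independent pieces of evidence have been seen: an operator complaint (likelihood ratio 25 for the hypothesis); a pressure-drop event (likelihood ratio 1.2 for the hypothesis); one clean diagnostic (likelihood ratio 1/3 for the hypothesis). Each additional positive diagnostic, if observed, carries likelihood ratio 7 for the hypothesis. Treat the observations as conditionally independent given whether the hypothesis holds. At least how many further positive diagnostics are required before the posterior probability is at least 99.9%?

Prior odds = 0.185/0.815 = 37/163.
Combined Bayes factor of the evidence already in hand = 25 × 1.2 × (1/3) = 10.
Odds after that evidence = (37/163) × 10 = 370/163.
Target odds = 0.999/0.001 = 999.
Need 7ⁿ ≥ 999 ÷ (370/163) = 440.1.
7³ = 343 falls short of 440.1 but 7⁴ = 2401 reaches it, so n = 4.

4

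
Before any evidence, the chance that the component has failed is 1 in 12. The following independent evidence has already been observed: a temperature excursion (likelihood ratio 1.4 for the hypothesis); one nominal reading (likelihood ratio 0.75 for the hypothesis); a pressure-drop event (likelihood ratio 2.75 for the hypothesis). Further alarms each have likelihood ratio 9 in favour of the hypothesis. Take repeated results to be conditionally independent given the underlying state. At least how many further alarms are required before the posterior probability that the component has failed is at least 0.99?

3

Prior odds = (1/12)/(11/12) = 1/11.
Combined Bayes factor of the evidence already in hand = 1.4 × 0.75 × 2.75 = 2.8875.
Odds after that evidence = (1/11) × 2.8875 = 0.2625.
Target odds = 0.99/0.01 = 99.
Need 9ⁿ ≥ 99 ÷ 0.2625 = 2640/7.
9² = 81 falls short of 2640/7 but 9³ = 729 reaches it, so n = 3.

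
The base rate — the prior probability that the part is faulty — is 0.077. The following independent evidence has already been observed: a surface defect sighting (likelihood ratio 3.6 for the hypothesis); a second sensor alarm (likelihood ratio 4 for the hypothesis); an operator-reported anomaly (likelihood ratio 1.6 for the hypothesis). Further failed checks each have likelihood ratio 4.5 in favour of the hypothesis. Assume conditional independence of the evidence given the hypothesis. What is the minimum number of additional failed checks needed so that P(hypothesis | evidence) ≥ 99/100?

Prior odds = 0.077/0.923 = 77/923.
Combined Bayes factor of the evidence already in hand = 3.6 × 4 × 1.6 = 23.04.
Odds after that evidence = (77/923) × 23.04 = 44352/23075.
Target odds = 0.99/0.01 = 99.
Need 4.5ⁿ ≥ 99 ÷ (44352/23075) = 23075/448.
4.5² = 20.25 falls short of 23075/448 but 4.5³ = 91.125 reaches it, so n = 3.

3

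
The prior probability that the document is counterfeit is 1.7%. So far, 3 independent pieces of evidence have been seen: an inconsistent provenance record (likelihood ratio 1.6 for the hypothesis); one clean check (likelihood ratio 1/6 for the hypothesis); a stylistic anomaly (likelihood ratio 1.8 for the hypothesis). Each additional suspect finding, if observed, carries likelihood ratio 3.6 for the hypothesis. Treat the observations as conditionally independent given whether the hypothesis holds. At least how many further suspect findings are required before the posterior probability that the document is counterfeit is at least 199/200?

8

Prior odds = 0.017/0.983 = 17/983.
Combined Bayes factor of the evidence already in hand = 1.6 × (1/6) × 1.8 = 0.48.
Odds after that evidence = (17/983) × 0.48 = 204/24575.
Target odds = 0.995/0.005 = 199.
Need 3.6ⁿ ≥ 199 ÷ (204/24575) = 4890425/204.
3.6⁷ = 612220032/78125 falls short of 4890425/204 but 3.6⁸ ≈28211.1 reaches it, so n = 8.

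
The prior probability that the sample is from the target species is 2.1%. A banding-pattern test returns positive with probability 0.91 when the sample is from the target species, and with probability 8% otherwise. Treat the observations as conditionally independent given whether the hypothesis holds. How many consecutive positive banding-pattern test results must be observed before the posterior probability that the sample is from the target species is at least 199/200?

4

Prior odds = 0.021/0.979 = 21/979.
Likelihood ratio of a positive result = 0.91/0.08 = 11.375.
Target posterior odds = 0.995/0.005 = 199.
Require 11.375ⁿ ≥ 199 ÷ (21/979) = 194821/21.
11.375³ = 753571/512 falls short of 194821/21 but 11.375⁴ = 68574961/4096 reaches it, so n = 4.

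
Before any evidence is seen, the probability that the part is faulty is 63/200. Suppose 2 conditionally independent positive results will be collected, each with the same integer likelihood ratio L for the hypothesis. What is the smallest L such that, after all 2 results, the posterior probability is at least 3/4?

3

Prior odds = 0.315/0.685 = 63/137.
Target odds = 0.75/0.25 = 3.
Need L² ≥ 3 ÷ (63/137) = 137/21.
2² = 4 < 137/21 ≤ 9 = 3², so L = 3.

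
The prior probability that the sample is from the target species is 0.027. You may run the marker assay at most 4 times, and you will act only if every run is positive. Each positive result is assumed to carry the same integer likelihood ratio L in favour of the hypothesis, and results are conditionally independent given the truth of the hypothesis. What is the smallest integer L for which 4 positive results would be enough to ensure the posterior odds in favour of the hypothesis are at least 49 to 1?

7

Prior odds = 0.027/0.973 = 27/973.
Target odds = 49.
Need L⁴ ≥ 49 ÷ (27/973) = 47677/27.
6⁴ = 1296 < 47677/27 ≤ 2401 = 7⁴, so L = 7.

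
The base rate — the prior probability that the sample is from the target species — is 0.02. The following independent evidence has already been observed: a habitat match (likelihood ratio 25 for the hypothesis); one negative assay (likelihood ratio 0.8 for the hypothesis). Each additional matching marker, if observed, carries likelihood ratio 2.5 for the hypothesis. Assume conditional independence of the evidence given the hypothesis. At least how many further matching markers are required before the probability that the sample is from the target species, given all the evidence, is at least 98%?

6

Prior odds = 0.02/0.98 = 1/49.
Combined Bayes factor of the evidence already in hand = 25 × 0.8 = 20.
Odds after that evidence = (1/49) × 20 = 20/49.
Target odds = 0.98/0.02 = 49.
Need 2.5ⁿ ≥ 49 ÷ (20/49) = 120.05.
2.5⁵ = 97.65625 falls short of 120.05 but 2.5⁶ = 244.140625 reaches it, so n = 6.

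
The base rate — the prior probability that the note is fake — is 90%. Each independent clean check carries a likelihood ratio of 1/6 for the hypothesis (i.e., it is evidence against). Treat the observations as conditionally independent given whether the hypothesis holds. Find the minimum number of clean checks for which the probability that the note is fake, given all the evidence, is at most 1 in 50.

4

Prior odds = 0.9/0.1 = 9.
Likelihood ratio per clean check = 1/6.
Target odds: 0.02 ÷ 0.98 = 1/49.
Need 9 × (1/6)ⁿ ≤ 1/49, i.e. (1/6)ⁿ ≤ 1/441.
(1/6)³ = 1/216 is still above 1/441 but (1/6)⁴ = 1/1296 is at or below it, so n = 4.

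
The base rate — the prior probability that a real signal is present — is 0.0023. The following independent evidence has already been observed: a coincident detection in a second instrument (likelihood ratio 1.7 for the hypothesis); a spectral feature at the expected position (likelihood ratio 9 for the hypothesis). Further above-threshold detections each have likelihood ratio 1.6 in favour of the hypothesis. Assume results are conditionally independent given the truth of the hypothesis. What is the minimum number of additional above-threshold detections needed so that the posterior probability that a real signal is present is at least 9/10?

Prior odds = 0.0023/0.9977 = 23/9977.
Combined Bayes factor of the evidence already in hand = 1.7 × 9 = 15.3.
Odds after that evidence = (23/9977) × 15.3 = 3519/99770.
Target odds = 0.9/0.1 = 9.
Need 1.6ⁿ ≥ 9 ÷ (3519/99770) = 99770/391.
1.6¹¹ ≈175.922 falls short of 99770/391 but 1.6¹² ≈281.475 reaches it, so n = 12.

12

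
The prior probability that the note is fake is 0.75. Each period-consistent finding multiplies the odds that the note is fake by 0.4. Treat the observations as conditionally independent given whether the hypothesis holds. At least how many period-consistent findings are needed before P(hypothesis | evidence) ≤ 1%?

Prior odds = 0.75/0.25 = 3.
Likelihood ratio per period-consistent finding = 0.4.
Target posterior odds = 0.01/0.99 = 1/99.
Need 3 × 0.4ⁿ ≤ 1/99, i.e. 0.4ⁿ ≤ 1/297.
0.4⁶ = 64/15625 is still above 1/297 but 0.4⁷ = 128/78125 is at or below it, so n = 7.

7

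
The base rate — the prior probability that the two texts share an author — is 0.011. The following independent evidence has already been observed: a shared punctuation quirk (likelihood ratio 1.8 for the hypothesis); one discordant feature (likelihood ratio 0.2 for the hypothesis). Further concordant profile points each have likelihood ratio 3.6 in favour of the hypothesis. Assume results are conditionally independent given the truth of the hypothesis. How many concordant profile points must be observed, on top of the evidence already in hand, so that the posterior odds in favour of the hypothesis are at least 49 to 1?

8

Prior odds = 0.011/0.989 = 11/989.
Combined Bayes factor of the evidence already in hand = 1.8 × 0.2 = 0.36.
Odds after that evidence = (11/989) × 0.36 = 99/24725.
Target odds = 49.
Need 3.6ⁿ ≥ 49 ÷ (99/24725) = 1211525/99.
3.6⁷ = 612220032/78125 falls short of 1211525/99 but 3.6⁸ ≈28211.1 reaches it, so n = 8.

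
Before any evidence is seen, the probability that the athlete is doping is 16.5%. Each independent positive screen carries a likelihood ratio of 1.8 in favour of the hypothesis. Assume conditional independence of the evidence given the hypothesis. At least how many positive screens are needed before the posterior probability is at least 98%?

10

Prior odds: 0.165 ÷ 0.835 = 33/167.
Likelihood ratio per positive screen = 1.8.
Target odds: 0.98 ÷ 0.02 = 49.
Require 1.8ⁿ ≥ 49 ÷ (33/167) = 8183/33.
1.8⁹ = 387420489/1953125 falls short of 8183/33 but 1.8¹⁰ ≈357.047 reaches it, so n = 10.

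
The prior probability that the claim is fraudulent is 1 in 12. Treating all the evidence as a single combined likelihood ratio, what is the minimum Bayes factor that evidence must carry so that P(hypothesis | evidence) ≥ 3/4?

33

Prior odds = (1/12)/(11/12) = 1/11.
Target odds = 0.75/0.25 = 3.
Required Bayes factor = 3 ÷ (1/11) = 33.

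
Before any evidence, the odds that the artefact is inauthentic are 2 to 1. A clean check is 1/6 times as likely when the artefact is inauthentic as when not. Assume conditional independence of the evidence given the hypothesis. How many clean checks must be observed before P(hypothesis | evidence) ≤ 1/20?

3

Prior odds = 2.
Likelihood ratio per clean check = 1/6.
Target posterior odds = 0.05/0.95 = 1/19.
Require (1/6)ⁿ ≤ 1/19 ÷ 2 = 1/38.
(1/6)² = 1/36 is still above 1/38 but (1/6)³ = 1/216 is at or below it, so n = 3.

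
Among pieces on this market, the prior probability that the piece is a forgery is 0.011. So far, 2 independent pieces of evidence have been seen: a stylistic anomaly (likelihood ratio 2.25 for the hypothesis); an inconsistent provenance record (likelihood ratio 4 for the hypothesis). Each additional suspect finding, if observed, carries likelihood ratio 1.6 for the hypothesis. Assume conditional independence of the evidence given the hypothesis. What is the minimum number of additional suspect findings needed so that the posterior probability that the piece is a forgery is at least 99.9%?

Prior odds = 0.011/0.989 = 11/989.
Combined Bayes factor of the evidence already in hand = 2.25 × 4 = 9.
Odds after that evidence = (11/989) × 9 = 99/989.
Target odds = 0.999/0.001 = 999.
Need 1.6ⁿ ≥ 999 ÷ (99/989) = 109779/11.
1.6¹⁹ ≈7555.79 falls short of 109779/11 but 1.6²⁰ ≈12089.3 reaches it, so n = 20.

20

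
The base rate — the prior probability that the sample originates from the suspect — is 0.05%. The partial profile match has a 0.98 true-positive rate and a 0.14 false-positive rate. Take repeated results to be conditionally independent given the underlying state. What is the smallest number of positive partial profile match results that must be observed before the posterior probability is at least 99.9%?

Prior odds = 0.0005/0.9995 = 1/1999.
Likelihood ratio of a positive result = 0.98/0.14 = 7.
Target odds: 0.999 ÷ 0.001 = 999.
Need (1/1999) × 7ⁿ ≥ 999, i.e. 7ⁿ ≥ 1997001.
7⁷ = 823543 falls short of 1997001 but 7⁸ = 5764801 reaches it, so n = 8.

8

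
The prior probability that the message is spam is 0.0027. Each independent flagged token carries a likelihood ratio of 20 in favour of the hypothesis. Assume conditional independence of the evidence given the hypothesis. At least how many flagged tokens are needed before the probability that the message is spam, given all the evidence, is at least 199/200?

Prior odds = 0.0027/0.9973 = 27/9973.
Likelihood ratio per flagged token = 20.
Target odds: 0.995 ÷ 0.005 = 199.
Need (27/9973) × 20ⁿ ≥ 199, i.e. 20ⁿ ≥ 1984627/27.
20³ = 8000 falls short of 1984627/27 but 20⁴ = 160000 reaches it, so n = 4.

4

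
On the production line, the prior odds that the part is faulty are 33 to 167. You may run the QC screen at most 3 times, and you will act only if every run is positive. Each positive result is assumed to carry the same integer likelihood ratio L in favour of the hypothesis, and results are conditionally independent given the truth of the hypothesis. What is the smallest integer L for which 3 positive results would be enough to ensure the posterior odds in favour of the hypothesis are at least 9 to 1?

4

Prior odds = 33/167.
Target odds = 9.
Need L³ ≥ 9 ÷ (33/167) = 501/11.
3³ = 27 < 501/11 ≤ 64 = 4³, so L = 4.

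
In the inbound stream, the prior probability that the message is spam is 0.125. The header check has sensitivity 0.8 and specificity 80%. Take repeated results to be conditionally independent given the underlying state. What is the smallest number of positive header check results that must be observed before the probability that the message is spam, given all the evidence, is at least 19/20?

Prior odds: 0.125 ÷ 0.875 = 1/7.
False-positive rate = 1 − 0.8 = 0.2; likelihood ratio of a positive = 0.8/0.2 = 4.
Target posterior odds = 0.95/0.05 = 19.
Require 4ⁿ ≥ 19 ÷ (1/7) = 133.
4³ = 64 falls short of 133 but 4⁴ = 256 reaches it, so n = 4.

4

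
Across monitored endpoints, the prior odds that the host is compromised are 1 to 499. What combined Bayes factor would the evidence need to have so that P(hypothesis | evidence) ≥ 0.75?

Prior odds = 1/499.
Target odds = 0.75/0.25 = 3.
Required Bayes factor = 3 ÷ (1/499) = 1497.

1497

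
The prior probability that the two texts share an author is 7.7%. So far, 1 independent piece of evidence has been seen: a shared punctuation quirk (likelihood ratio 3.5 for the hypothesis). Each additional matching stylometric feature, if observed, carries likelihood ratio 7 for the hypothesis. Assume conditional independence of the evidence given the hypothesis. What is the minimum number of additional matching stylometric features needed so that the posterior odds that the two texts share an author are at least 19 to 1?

3

Prior odds = 0.077/0.923 = 77/923.
Bayes factor of the evidence already in hand = 3.5.
Odds after that evidence = (77/923) × 3.5 = 539/1846.
Target odds = 19.
Need 7ⁿ ≥ 19 ÷ (539/1846) = 35074/539.
7² = 49 falls short of 35074/539 but 7³ = 343 reaches it, so n = 3.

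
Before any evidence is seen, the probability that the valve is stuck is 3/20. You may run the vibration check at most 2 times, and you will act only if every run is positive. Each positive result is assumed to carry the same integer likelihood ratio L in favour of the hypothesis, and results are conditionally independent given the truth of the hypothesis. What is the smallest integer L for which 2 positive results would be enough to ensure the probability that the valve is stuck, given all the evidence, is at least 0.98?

Prior odds = 0.15/0.85 = 3/17.
Target odds = 0.98/0.02 = 49.
Need L² ≥ 49 ÷ (3/17) = 833/3.
16² = 256 < 833/3 ≤ 289 = 17², so L = 17.

17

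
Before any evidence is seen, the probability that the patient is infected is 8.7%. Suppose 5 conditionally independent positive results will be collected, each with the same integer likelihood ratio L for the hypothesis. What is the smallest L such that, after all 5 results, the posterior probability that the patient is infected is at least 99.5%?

Prior odds = 0.087/0.913 = 87/913.
Target odds = 0.995/0.005 = 199.
Need L⁵ ≥ 199 ÷ (87/913) = 181687/87.
4⁵ = 1024 < 181687/87 ≤ 3125 = 5⁵, so L = 5.

5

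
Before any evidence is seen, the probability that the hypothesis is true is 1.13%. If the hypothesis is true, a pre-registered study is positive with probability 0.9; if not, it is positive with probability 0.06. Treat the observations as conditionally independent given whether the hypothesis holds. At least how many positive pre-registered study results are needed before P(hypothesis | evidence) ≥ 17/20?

3

Prior odds = 0.0113/0.9887 = 113/9887.
Likelihood ratio of a positive = 0.9/0.06 = 15.
Target odds: 0.85 ÷ 0.15 = 17/3.
Need (113/9887) × 15ⁿ ≥ 17/3, i.e. 15ⁿ ≥ 168079/339.
15² = 225 falls short of 168079/339 but 15³ = 3375 reaches it, so n = 3.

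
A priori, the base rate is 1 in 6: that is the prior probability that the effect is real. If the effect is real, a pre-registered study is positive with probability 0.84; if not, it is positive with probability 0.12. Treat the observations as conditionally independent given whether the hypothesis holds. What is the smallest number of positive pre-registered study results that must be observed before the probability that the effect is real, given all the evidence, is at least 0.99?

Prior odds = (1/6)/(5/6) = 0.2.
Likelihood ratio of a positive = 0.84/0.12 = 7.
Target odds: 0.99 ÷ 0.01 = 99.
Require 7ⁿ ≥ 99 ÷ 0.2 = 495.
7³ = 343 falls short of 495 but 7⁴ = 2401 reaches it, so n = 4.

4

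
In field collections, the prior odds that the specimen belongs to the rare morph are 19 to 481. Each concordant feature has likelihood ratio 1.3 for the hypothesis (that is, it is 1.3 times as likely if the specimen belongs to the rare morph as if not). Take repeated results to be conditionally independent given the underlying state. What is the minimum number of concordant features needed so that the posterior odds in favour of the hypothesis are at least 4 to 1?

Prior odds = 19/481.
Likelihood ratio per concordant feature = 1.3.
Target odds = 4.
Need (19/481) × 1.3ⁿ ≥ 4, i.e. 1.3ⁿ ≥ 1924/19.
1.3¹⁷ ≈86.5042 falls short of 1924/19 but 1.3¹⁸ ≈112.455 reaches it, so n = 18.

18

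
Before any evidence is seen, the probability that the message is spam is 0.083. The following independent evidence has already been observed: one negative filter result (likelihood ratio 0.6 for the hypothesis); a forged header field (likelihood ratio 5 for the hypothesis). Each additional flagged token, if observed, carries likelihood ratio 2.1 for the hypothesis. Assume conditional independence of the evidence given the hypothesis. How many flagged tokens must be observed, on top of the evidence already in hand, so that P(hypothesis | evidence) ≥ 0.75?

4

Prior odds = 0.083/0.917 = 83/917.
Combined Bayes factor of the evidence already in hand = 0.6 × 5 = 3.
Odds after that evidence = (83/917) × 3 = 249/917.
Target odds = 0.75/0.25 = 3.
Need 2.1ⁿ ≥ 3 ÷ (249/917) = 917/83.
2.1³ = 9.261 falls short of 917/83 but 2.1⁴ = 19.4481 reaches it, so n = 4.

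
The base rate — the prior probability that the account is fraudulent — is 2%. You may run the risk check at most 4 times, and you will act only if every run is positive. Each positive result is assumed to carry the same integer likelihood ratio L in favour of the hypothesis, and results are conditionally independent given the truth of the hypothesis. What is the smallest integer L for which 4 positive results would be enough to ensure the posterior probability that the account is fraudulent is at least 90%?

Prior odds = 0.02/0.98 = 1/49.
Target odds = 0.9/0.1 = 9.
Need L⁴ ≥ 9 ÷ (1/49) = 441.
4⁴ = 256 < 441 ≤ 625 = 5⁴, so L = 5.

5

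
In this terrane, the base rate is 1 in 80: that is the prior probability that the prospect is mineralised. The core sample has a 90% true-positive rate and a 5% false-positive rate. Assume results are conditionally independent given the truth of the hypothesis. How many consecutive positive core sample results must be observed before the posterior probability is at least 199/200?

Prior odds = 0.0125/0.9875 = 1/79.
Likelihood ratio of a positive result = 0.9/0.05 = 18.
Target posterior odds = 0.995/0.005 = 199.
Need (1/79) × 18ⁿ ≥ 199, i.e. 18ⁿ ≥ 15721.
18³ = 5832 falls short of 15721 but 18⁴ = 104976 reaches it, so n = 4.

4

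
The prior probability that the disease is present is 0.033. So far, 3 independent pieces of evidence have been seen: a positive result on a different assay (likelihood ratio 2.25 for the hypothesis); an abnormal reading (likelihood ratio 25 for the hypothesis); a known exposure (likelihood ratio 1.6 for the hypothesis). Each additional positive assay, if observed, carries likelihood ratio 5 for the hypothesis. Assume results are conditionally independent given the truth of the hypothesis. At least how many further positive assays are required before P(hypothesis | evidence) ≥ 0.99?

Prior odds = 0.033/0.967 = 33/967.
Combined Bayes factor of the evidence already in hand = 2.25 × 25 × 1.6 = 90.
Odds after that evidence = (33/967) × 90 = 2970/967.
Target odds = 0.99/0.01 = 99.
Need 5ⁿ ≥ 99 ÷ (2970/967) = 967/30.
5² = 25 falls short of 967/30 but 5³ = 125 reaches it, so n = 3.

3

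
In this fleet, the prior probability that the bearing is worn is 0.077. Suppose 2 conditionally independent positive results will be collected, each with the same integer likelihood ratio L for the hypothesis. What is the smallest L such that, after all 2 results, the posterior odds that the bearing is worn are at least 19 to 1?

Prior odds = 0.077/0.923 = 77/923.
Target odds = 19.
Need L² ≥ 19 ÷ (77/923) = 17537/77.
15² = 225 < 17537/77 ≤ 256 = 16², so L = 16.

16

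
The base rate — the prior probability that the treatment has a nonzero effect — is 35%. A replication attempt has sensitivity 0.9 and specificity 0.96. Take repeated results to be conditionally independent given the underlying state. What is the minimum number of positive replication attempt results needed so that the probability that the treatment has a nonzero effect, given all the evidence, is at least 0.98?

Prior odds: 0.35 ÷ 0.65 = 7/13.
False-positive rate = 1 − 0.96 = 0.04; likelihood ratio of a positive = 0.9/0.04 = 22.5.
Target odds: 0.98 ÷ 0.02 = 49.
Need (7/13) × 22.5ⁿ ≥ 49, i.e. 22.5ⁿ ≥ 91.
22.5¹ = 22.5 falls short of 91 but 22.5² = 506.25 reaches it, so n = 2.

2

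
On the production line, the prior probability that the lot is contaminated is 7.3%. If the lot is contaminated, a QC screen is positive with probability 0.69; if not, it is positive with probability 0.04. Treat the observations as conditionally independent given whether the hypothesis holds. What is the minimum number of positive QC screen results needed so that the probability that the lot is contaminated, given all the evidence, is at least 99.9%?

Prior odds = 0.073/0.927 = 73/927.
Likelihood ratio of a positive = 0.69/0.04 = 17.25.
Target odds: 0.999 ÷ 0.001 = 999.
Require 17.25ⁿ ≥ 999 ÷ (73/927) = 926073/73.
17.25³ = 5132.953125 falls short of 926073/73 but 17.25⁴ = 22667121/256 reaches it, so n = 4.

4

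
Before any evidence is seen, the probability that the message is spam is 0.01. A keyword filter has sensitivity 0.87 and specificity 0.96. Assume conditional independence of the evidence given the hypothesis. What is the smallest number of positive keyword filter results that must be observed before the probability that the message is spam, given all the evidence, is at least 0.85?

3

Prior odds = 0.01/0.99 = 1/99.
False-positive rate = 1 − 0.96 = 0.04; likelihood ratio of a positive = 0.87/0.04 = 21.75.
Target odds: 0.85 ÷ 0.15 = 17/3.
Require 21.75ⁿ ≥ 17/3 ÷ (1/99) = 561.
21.75² = 473.0625 falls short of 561 but 21.75³ = 658503/64 reaches it, so n = 3.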